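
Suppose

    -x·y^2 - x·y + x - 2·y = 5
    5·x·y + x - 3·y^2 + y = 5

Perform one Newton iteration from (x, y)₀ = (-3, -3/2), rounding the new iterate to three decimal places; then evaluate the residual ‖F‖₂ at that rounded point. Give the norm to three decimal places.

2.187

At (-3, -3/2): F = (-2.750, 6.250).
Jacobian J = [[-y^2 - y + 1, -2·x·y - x - 2], [5·y + 1, 5·x - 6·y + 1]].
At the point, J = [[0.250, -8.000], [-6.500, -5.000]] (det J = -53.250).
Solving J·Δ = −F gives Δ = (1.197, -0.306).
Then the next iterate is (x, y)₁ = (-1.803, -1.806).
Re-evaluating at (-1.803, -1.806): F = (-0.56649, -2.11282), so ‖F‖₂ = 2.187.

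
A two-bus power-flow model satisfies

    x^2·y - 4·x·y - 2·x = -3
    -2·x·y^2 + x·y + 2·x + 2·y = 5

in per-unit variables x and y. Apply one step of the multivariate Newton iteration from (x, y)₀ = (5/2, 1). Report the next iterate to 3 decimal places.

At (5/2, 1): F = (-5.750, -0.500).
Jacobian J = [[2·x·y - 4·y - 2, x^2 - 4·x], [-2·y^2 + y + 2, -4·x·y + x + 2]].
At the point, J = [[-1.000, -3.750], [1.000, -5.500]] (det J = 9.250).
Solving J·Δ = −F gives Δ = (-3.216, -0.676).
Then the next iterate is (x, y)₁ = (-0.716, 0.324).

(-0.716, 0.324)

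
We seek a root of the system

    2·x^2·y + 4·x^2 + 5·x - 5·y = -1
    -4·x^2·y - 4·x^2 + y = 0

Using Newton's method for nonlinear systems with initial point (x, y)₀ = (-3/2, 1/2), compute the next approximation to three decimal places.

At (-3/2, 1/2): F = (2.250, -13.000).
Jacobian J = [[4·x·y + 8·x + 5, 2·x^2 - 5], [-8·x·y - 8·x, -4·x^2 + 1]].
At the point, J = [[-10.000, -0.500], [18.000, -8.000]] (det J = 89.000).
Solving J·Δ = −F gives Δ = (0.275, -1.006).
Then the next iterate is (x, y)₁ = (-1.225, -0.506).

(-1.225, -0.506)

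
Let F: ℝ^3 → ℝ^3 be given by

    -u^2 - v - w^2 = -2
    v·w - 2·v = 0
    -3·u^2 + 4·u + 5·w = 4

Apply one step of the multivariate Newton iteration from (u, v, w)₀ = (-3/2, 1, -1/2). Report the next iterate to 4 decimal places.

(-2.7569, 2.8472, 6.6181)

At (-3/2, 1, -1/2): F = (-1.5000, -2.5000, -19.2500).
Jacobian J = [[-2·u, -1, -2·w], [0, w - 2, v], [-6·u + 4, 0, 5]].
At the point, J = [[3.0000, -1.0000, 1.0000], [0.0000, -2.5000, 1.0000], [13.0000, 0.0000, 5.0000]] (det J = -18.0000).
Solving J·Δ = −F gives Δ = (-1.2569, 1.8472, 7.1181).
Then the next iterate is (u, v, w)₁ = (-2.7569, 2.8472, 6.6181).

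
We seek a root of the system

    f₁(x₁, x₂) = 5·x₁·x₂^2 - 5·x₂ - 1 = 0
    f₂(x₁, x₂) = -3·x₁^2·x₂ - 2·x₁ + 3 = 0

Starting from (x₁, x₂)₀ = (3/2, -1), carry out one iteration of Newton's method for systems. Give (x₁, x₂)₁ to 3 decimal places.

(0.960, -0.560)

At (3/2, -1): F = (11.500, 6.750).
Jacobian J = [[5·x₂^2, 10·x₁·x₂ - 5], [-6·x₁·x₂ - 2, -3·x₁^2]].
At the point, J = [[5.000, -20.000], [7.000, -6.750]] (det J = 106.250).
Solving J·Δ = −F gives Δ = (-0.540, 0.440).
Then the next iterate is (x₁, x₂)₁ = (0.960, -0.560).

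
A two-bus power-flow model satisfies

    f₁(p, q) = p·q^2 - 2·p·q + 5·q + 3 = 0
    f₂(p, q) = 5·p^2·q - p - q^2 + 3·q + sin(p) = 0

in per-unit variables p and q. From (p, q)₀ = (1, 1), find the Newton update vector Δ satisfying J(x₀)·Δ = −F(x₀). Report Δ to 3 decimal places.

(0.145, -1.371)

At (1, 1): F = (7.000, 6.84147).
Jacobian J = [[q^2 - 2·q, 2·p·q - 2·p + 5], [10·p·q + cos(p) - 1, 5·p^2 - 2·q + 3]].
At the point, J = [[-1.000, 5.000], [9.54030, 6.000]] (det J = -53.70151).
Solving J·Δ = −F gives Δ = (0.145, -1.371).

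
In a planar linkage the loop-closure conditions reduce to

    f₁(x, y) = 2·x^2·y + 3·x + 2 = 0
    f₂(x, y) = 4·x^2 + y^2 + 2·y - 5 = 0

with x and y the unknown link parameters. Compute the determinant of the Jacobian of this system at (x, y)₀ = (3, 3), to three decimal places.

-120.000

J = [[4·x·y + 3, 2·x^2], [8·x, 2·y + 2]].
At the point, J = [[39.000, 18.000], [24.000, 8.000]].
det J = -120.000.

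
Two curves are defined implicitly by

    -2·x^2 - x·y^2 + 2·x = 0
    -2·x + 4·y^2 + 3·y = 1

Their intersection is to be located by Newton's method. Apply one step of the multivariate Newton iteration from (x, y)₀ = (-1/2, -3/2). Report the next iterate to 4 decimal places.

(0.0400, -1.1200)

At (-1/2, -3/2): F = (-0.3750, 4.5000).
Jacobian J = [[-4·x - y^2 + 2, -2·x·y], [-2, 8·y + 3]].
At the point, J = [[1.7500, -1.5000], [-2.0000, -9.0000]] (det J = -18.7500).
Solving J·Δ = −F gives Δ = (0.5400, 0.3800).
Then the next iterate is (x, y)₁ = (0.0400, -1.1200).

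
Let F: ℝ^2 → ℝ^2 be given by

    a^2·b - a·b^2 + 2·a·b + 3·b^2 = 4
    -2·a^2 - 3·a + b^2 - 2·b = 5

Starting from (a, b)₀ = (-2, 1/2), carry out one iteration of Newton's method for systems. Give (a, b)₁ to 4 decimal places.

At (-2, 1/2): F = (-2.7500, -7.7500).
Jacobian J = [[2·a·b - b^2 + 2·b, a^2 - 2·a·b + 2·a + 6·b], [-4·a - 3, 2·b - 2]].
At the point, J = [[-1.2500, 5.0000], [5.0000, -1.0000]] (det J = -23.7500).
Solving J·Δ = −F gives Δ = (1.7474, 0.9868).
Then the next iterate is (a, b)₁ = (-0.2526, 1.4868).

(-0.2526, 1.4868)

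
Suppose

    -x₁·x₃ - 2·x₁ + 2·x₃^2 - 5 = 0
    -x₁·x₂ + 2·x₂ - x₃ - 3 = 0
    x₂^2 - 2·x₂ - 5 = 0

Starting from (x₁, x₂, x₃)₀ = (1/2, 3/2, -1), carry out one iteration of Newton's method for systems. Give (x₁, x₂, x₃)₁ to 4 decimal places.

At (1/2, 3/2, -1): F = (-3.5000, 0.2500, -5.7500).
Jacobian J = [[-x₃ - 2, 0, -x₁ + 4·x₃], [-x₂, -x₁ + 2, -1], [0, 2·x₂ - 2, 0]].
At the point, J = [[-1.0000, 0.0000, -4.5000], [-1.5000, 1.5000, -1.0000], [0.0000, 1.0000, 0.0000]] (det J = 5.7500).
Solving J·Δ = −F gives Δ = (7.5543, 5.7500, -2.4565).
Then the next iterate is (x₁, x₂, x₃)₁ = (8.0543, 7.2500, -3.4565).

(8.0543, 7.2500, -3.4565)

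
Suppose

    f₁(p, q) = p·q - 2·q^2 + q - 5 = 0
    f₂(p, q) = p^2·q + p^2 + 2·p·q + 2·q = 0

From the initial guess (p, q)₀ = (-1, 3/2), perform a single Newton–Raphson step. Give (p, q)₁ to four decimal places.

At (-1, 3/2): F = (-9.5000, 2.5000).
Jacobian J = [[q, p - 4·q + 1], [2·p·q + 2·p + 2·q, p^2 + 2·p + 2]].
At the point, J = [[1.5000, -6.0000], [-2.0000, 1.0000]] (det J = -10.5000).
Solving J·Δ = −F gives Δ = (0.5238, -1.4524).
Then the next iterate is (p, q)₁ = (-0.4762, 0.0476).

(-0.4762, 0.0476)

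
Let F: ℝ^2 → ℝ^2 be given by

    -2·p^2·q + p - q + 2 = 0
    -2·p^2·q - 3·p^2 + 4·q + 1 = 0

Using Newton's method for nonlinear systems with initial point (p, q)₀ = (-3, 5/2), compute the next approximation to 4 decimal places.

At (-3, 5/2): F = (-48.5000, -61.0000).
Jacobian J = [[-4·p·q + 1, -2·p^2 - 1], [-4·p·q - 6·p, -2·p^2 + 4]].
At the point, J = [[31.0000, -19.0000], [48.0000, -14.0000]] (det J = 478.0000).
Solving J·Δ = −F gives Δ = (1.0042, -0.9142).
Then the next iterate is (p, q)₁ = (-1.9958, 1.5858).

(-1.9958, 1.5858)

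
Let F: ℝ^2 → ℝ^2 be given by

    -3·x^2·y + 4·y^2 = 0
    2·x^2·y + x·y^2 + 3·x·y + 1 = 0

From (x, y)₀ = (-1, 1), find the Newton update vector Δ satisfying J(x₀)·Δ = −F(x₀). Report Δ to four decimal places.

At (-1, 1): F = (1.0000, -1.0000).
Jacobian J = [[-6·x·y, -3·x^2 + 8·y], [4·x·y + y^2 + 3·y, 2·x^2 + 2·x·y + 3·x]].
At the point, J = [[6.0000, 5.0000], [0.0000, -3.0000]] (det J = -18.0000).
Solving J·Δ = −F gives Δ = (0.1111, -0.3333).

(0.1111, -0.3333)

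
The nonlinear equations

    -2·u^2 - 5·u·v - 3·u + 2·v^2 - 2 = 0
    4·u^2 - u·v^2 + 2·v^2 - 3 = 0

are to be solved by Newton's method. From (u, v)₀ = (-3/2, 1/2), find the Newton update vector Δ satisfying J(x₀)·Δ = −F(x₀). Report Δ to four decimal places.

(0.4862, -0.2624)

At (-3/2, 1/2): F = (2.2500, 6.8750).
Jacobian J = [[-4·u - 5·v - 3, -5·u + 4·v], [8·u - v^2, -2·u·v + 4·v]].
At the point, J = [[0.5000, 9.5000], [-12.2500, 3.5000]] (det J = 118.1250).
Solving J·Δ = −F gives Δ = (0.4862, -0.2624).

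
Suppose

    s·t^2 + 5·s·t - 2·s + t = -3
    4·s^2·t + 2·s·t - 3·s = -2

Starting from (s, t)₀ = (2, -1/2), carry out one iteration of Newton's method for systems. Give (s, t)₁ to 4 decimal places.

(1.7391, 0.0435)

At (2, -1/2): F = (-6.0000, -14.0000).
Jacobian J = [[t^2 + 5·t - 2, 2·s·t + 5·s + 1], [8·s·t + 2·t - 3, 4·s^2 + 2·s]].
At the point, J = [[-4.2500, 9.0000], [-12.0000, 20.0000]] (det J = 23.0000).
Solving J·Δ = −F gives Δ = (-0.2609, 0.5435).
Then the next iterate is (s, t)₁ = (1.7391, 0.0435).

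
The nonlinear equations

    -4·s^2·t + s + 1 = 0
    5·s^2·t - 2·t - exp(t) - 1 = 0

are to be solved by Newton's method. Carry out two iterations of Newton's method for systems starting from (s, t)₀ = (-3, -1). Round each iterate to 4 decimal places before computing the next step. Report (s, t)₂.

(-0.9712, -0.7176)

At (-3, -1): F = (34.0000, -44.367879).
Jacobian J = [[-8·s·t + 1, -4·s^2], [10·s·t, 5·s^2 - exp(t) - 2]].
At the point, J = [[-23.0000, -36.0000], [30.0000, 42.632121]] (det J = 99.461227).
Solving J·Δ = −F gives Δ = (1.4855, -0.0046).
Then the next iterate is (s, t)₁ = (-1.5145, -1.0046).
Round to (-1.5145, -1.0046) and repeat: F = (8.702545, -10.878298), J = [[-11.171734, -9.174841], [15.214667, 9.102360]].
Δ = (0.5433, 0.2870), so (s, t)₂ = (-0.9712, -0.7176).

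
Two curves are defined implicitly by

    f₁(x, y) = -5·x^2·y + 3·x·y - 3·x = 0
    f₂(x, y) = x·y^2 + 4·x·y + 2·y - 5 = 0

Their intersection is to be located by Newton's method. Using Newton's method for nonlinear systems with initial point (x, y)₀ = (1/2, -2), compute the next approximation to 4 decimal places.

At (1/2, -2): F = (-2.0000, -11.0000).
Jacobian J = [[-10·x·y + 3·y - 3, -5·x^2 + 3·x], [y^2 + 4·y, 2·x·y + 4·x + 2]].
At the point, J = [[1.0000, 0.2500], [-4.0000, 2.0000]] (det J = 3.0000).
Solving J·Δ = −F gives Δ = (0.4167, 6.3333).
Then the next iterate is (x, y)₁ = (0.9167, 4.3333).

(0.9167, 4.3333)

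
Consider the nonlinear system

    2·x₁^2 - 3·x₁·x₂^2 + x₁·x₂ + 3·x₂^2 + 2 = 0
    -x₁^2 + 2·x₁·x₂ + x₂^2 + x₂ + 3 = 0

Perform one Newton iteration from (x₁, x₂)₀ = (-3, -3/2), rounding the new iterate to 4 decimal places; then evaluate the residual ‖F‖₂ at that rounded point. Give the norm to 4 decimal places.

15.9762

At (-3, -3/2): F = (51.5000, 3.7500).
Jacobian J = [[4·x₁ - 3·x₂^2 + x₂, -6·x₁·x₂ + x₁ + 6·x₂], [-2·x₁ + 2·x₂, 2·x₁ + 2·x₂ + 1]].
At the point, J = [[-20.2500, -39.0000], [3.0000, -8.0000]] (det J = 279.0000).
Solving J·Δ = −F gives Δ = (0.9525, 0.8259).
Then the next iterate is (x₁, x₂)₁ = (-2.0475, -0.6741).
Re-evaluating at (-2.0475, -0.6741): F = (15.919183, 1.348494), so ‖F‖₂ = 15.9762.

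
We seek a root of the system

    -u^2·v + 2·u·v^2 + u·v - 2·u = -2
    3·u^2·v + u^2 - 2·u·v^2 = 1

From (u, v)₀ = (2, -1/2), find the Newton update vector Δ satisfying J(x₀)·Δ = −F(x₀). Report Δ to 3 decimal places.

At (2, -1/2): F = (0.000, -4.000).
Jacobian J = [[-2·u·v + 2·v^2 + v - 2, -u^2 + 4·u·v + u], [6·u·v + 2·u - 2·v^2, 3·u^2 - 4·u·v]].
At the point, J = [[0.000, -6.000], [-2.500, 16.000]] (det J = -15.000).
Solving J·Δ = −F gives Δ = (-1.600, 0.000).

(-1.600, 0.000)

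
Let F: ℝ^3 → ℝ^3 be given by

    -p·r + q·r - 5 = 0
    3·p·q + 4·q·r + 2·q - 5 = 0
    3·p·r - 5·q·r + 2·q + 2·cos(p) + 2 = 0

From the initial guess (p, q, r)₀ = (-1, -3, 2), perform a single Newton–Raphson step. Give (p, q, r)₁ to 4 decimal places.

(-6.4873, -0.6924, 5.2949)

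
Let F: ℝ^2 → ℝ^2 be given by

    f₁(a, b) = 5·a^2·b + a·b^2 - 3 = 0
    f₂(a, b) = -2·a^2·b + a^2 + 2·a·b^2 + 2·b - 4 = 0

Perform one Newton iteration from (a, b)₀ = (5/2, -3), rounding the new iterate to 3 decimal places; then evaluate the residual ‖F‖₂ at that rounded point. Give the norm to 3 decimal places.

At (5/2, -3): F = (-74.250, 78.750).
Jacobian J = [[10·a·b + b^2, 5·a^2 + 2·a·b], [-4·a·b + 2·a + 2·b^2, -2·a^2 + 4·a·b + 2]].
At the point, J = [[-66.000, 16.250], [53.000, -40.500]] (det J = 1811.750).
Solving J·Δ = −F gives Δ = (-0.953, 0.697).
Then the next iterate is (a, b)₁ = (1.547, -2.303).
Re-evaluating at (1.547, -2.303): F = (-22.35281, 21.22031), so ‖F‖₂ = 30.821.

30.821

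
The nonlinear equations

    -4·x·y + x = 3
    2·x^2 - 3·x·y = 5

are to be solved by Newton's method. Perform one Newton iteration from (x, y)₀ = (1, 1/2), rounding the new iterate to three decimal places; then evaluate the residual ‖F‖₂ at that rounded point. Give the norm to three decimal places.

At (1, 1/2): F = (-4.000, -4.500).
Jacobian J = [[-4·y + 1, -4·x], [4·x - 3·y, -3·x]].
At the point, J = [[-1.000, -4.000], [2.500, -3.000]] (det J = 13.000).
Solving J·Δ = −F gives Δ = (0.462, -1.115).
Then the next iterate is (x, y)₁ = (1.462, -0.615).
Re-evaluating at (1.462, -0.615): F = (2.05852, 1.97228), so ‖F‖₂ = 2.851.

2.851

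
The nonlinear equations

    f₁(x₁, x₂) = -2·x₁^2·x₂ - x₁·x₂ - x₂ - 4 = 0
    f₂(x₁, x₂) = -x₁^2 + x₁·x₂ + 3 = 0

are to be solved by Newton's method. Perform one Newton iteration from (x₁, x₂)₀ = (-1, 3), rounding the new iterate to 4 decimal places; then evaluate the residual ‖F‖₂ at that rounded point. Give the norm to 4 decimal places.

At (-1, 3): F = (-10.0000, -1.0000).
Jacobian J = [[-4·x₁·x₂ - x₂, -2·x₁^2 - x₁ - 1], [-2·x₁ + x₂, x₁]].
At the point, J = [[9.0000, -2.0000], [5.0000, -1.0000]] (det J = 1.0000).
Solving J·Δ = −F gives Δ = (-8.0000, -41.0000).
Then the next iterate is (x₁, x₂)₁ = (-9.0000, -38.0000).
Re-evaluating at (-9.0000, -38.0000): F = (5848.0000, 264.0000), so ‖F‖₂ = 5853.9559.

5853.9559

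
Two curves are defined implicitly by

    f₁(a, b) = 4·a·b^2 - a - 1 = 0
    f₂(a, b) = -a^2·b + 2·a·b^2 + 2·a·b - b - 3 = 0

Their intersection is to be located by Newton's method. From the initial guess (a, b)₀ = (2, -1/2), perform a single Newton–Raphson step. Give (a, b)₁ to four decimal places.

At (2, -1/2): F = (-1.0000, -1.5000).
Jacobian J = [[4·b^2 - 1, 8·a·b], [-2·a·b + 2·b^2 + 2·b, -a^2 + 4·a·b + 2·a - 1]].
At the point, J = [[0.0000, -8.0000], [1.5000, -5.0000]] (det J = 12.0000).
Solving J·Δ = −F gives Δ = (0.5833, -0.1250).
Then the next iterate is (a, b)₁ = (2.5833, -0.6250).

(2.5833, -0.6250)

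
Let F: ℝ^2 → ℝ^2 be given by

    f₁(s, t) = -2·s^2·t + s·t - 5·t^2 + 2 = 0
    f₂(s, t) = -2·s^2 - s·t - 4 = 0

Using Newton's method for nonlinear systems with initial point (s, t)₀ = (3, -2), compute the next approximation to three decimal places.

(5.750, -16.500)

At (3, -2): F = (12.000, -16.000).
Jacobian J = [[-4·s·t + t, -2·s^2 + s - 10·t], [-4·s - t, -s]].
At the point, J = [[22.000, 5.000], [-10.000, -3.000]] (det J = -16.000).
Solving J·Δ = −F gives Δ = (2.750, -14.500).
Then the next iterate is (s, t)₁ = (5.750, -16.500).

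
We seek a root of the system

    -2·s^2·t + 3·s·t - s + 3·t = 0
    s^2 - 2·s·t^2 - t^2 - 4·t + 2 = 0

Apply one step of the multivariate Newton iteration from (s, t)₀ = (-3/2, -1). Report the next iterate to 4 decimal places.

At (-3/2, -1): F = (7.5000, 10.2500).
Jacobian J = [[-4·s·t + 3·t - 1, -2·s^2 + 3·s + 3], [2·s - 2·t^2, -4·s·t - 2·t - 4]].
At the point, J = [[-10.0000, -6.0000], [-5.0000, -8.0000]] (det J = 50.0000).
Solving J·Δ = −F gives Δ = (-0.0300, 1.3000).
Then the next iterate is (s, t)₁ = (-1.5300, 0.3000).

(-1.5300, 0.3000)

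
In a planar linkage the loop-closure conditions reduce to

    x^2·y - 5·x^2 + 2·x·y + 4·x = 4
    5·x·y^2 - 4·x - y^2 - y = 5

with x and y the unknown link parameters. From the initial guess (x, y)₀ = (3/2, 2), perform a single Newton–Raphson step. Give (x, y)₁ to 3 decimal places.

(1.161, 1.697)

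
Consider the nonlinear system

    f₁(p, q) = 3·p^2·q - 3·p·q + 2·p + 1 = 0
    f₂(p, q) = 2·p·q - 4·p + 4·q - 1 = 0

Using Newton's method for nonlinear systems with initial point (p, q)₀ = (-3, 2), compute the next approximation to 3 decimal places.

(1.825, 5.500)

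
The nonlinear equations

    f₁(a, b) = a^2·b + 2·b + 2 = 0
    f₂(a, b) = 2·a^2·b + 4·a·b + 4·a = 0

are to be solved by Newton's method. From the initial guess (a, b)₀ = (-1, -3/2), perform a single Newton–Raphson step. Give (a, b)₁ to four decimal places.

(-0.5556, -1.1111)

At (-1, -3/2): F = (-2.5000, -1.0000).
Jacobian J = [[2·a·b, a^2 + 2], [4·a·b + 4·b + 4, 2·a^2 + 4·a]].
At the point, J = [[3.0000, 3.0000], [4.0000, -2.0000]] (det J = -18.0000).
Solving J·Δ = −F gives Δ = (0.4444, 0.3889).
Then the next iterate is (a, b)₁ = (-0.5556, -1.1111).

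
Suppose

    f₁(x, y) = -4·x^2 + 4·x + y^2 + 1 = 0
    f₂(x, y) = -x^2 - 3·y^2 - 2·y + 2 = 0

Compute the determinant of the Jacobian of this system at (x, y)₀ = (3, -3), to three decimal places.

J = [[-8·x + 4, 2·y], [-2·x, -6·y - 2]].
At the point, J = [[-20.000, -6.000], [-6.000, 16.000]].
det J = -356.000.

-356.000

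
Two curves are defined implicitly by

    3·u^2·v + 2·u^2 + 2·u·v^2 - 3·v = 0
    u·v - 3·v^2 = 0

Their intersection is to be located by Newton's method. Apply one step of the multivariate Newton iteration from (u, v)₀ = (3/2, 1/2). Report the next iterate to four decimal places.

(0.9623, 0.3208)

At (3/2, 1/2): F = (7.1250, 0.0000).
Jacobian J = [[6·u·v + 4·u + 2·v^2, 3·u^2 + 4·u·v - 3], [v, u - 6·v]].
At the point, J = [[11.0000, 6.7500], [0.5000, -1.5000]] (det J = -19.8750).
Solving J·Δ = −F gives Δ = (-0.5377, -0.1792).
Then the next iterate is (u, v)₁ = (0.9623, 0.3208).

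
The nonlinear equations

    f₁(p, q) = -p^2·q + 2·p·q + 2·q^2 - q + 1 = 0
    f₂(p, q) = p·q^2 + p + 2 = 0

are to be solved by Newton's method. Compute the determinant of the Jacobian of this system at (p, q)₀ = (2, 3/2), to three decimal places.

J = [[-2·p·q + 2·q, -p^2 + 2·p + 4·q - 1], [q^2 + 1, 2·p·q]].
At the point, J = [[-3.000, 5.000], [3.250, 6.000]].
det J = -34.250.

-34.250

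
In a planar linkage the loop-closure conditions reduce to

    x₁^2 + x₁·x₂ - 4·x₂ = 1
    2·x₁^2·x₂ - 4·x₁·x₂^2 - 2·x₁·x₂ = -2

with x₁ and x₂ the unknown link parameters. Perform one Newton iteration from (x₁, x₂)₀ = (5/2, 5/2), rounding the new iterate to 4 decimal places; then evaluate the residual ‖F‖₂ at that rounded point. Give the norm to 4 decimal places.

11.3124

At (5/2, 5/2): F = (1.5000, -41.7500).
Jacobian J = [[2·x₁ + x₂, x₁ - 4], [4·x₁·x₂ - 4·x₂^2 - 2·x₂, 2·x₁^2 - 8·x₁·x₂ - 2·x₁]].
At the point, J = [[7.5000, -1.5000], [-5.0000, -42.5000]] (det J = -326.2500).
Solving J·Δ = −F gives Δ = (-0.3874, -0.9368).
Then the next iterate is (x₁, x₂)₁ = (2.1126, 1.5632).
Re-evaluating at (2.1126, 1.5632): F = (0.512695, -11.300812), so ‖F‖₂ = 11.3124.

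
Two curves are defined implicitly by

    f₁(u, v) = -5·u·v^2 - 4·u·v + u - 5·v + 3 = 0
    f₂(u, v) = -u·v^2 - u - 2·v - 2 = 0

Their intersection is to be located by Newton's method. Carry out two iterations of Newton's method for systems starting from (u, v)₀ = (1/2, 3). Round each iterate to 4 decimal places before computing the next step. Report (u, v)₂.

(-0.1301, -2.9781)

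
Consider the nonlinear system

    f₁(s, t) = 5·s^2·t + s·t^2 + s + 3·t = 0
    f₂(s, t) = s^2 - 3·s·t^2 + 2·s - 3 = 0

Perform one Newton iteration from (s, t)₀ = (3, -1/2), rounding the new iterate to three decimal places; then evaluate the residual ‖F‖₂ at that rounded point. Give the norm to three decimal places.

At (3, -1/2): F = (-20.250, 9.750).
Jacobian J = [[10·s·t + t^2 + 1, 5·s^2 + 2·s·t + 3], [2·s - 3·t^2 + 2, -6·s·t]].
At the point, J = [[-13.750, 45.000], [7.250, 9.000]] (det J = -450.000).
Solving J·Δ = −F gives Δ = (-1.380, 0.028).
Then the next iterate is (s, t)₁ = (1.620, -0.472).
Re-evaluating at (1.620, -0.472): F = (-5.62867, 1.78167), so ‖F‖₂ = 5.904.

5.904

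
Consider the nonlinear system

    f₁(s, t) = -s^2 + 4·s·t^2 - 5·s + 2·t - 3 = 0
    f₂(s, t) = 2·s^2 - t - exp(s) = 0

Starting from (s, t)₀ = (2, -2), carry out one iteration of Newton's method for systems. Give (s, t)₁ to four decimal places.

At (2, -2): F = (11.0000, 2.610944).
Jacobian J = [[-2·s + 4·t^2 - 5, 8·s·t + 2], [4·s - exp(s), -1]].
At the point, J = [[7.0000, -30.0000], [0.610944, -1.0000]] (det J = 11.328317).
Solving J·Δ = −F gives Δ = (-5.9434, -1.0201).
Then the next iterate is (s, t)₁ = (-3.9434, -3.0201).

(-3.9434, -3.0201)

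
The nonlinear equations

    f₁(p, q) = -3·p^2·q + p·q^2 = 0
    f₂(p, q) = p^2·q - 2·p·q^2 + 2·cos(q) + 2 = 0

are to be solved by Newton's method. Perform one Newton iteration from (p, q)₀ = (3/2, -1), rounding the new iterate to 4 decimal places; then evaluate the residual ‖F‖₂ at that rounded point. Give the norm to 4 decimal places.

At (3/2, -1): F = (8.2500, -2.169395).
Jacobian J = [[-6·p·q + q^2, -3·p^2 + 2·p·q], [2·p·q - 2·q^2, p^2 - 4·p·q - 2·sin(q)]].
At the point, J = [[10.0000, -9.7500], [-5.0000, 9.932942]] (det J = 50.579420).
Solving J·Δ = −F gives Δ = (-1.2020, -0.3866).
Then the next iterate is (p, q)₁ = (0.2980, -1.3866).
Re-evaluating at (0.2980, -1.3866): F = (0.942359, 1.097272), so ‖F‖₂ = 1.4464.

1.4464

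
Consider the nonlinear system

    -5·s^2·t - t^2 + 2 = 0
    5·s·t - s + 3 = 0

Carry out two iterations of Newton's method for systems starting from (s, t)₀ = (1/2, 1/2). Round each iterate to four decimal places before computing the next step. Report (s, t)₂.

(4.3141, -0.0155)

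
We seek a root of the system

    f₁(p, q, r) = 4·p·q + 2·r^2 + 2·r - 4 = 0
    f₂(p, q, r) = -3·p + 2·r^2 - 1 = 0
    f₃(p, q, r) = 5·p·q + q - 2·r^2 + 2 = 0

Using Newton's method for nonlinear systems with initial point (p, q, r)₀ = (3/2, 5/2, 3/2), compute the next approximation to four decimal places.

(0.4987, 1.5309, 1.1660)

At (3/2, 5/2, 3/2): F = (18.5000, -1.0000, 18.7500).
Jacobian J = [[4·q, 4·p, 4·r + 2], [-3, 0, 4·r], [5·q, 5·p + 1, -4·r]].
At the point, J = [[10.0000, 6.0000, 8.0000], [-3.0000, 0.0000, 6.0000], [12.5000, 8.5000, -6.0000]] (det J = -372.0000).
Solving J·Δ = −F gives Δ = (-1.0013, -0.9691, -0.3340).
Then the next iterate is (p, q, r)₁ = (0.4987, 1.5309, 1.1660).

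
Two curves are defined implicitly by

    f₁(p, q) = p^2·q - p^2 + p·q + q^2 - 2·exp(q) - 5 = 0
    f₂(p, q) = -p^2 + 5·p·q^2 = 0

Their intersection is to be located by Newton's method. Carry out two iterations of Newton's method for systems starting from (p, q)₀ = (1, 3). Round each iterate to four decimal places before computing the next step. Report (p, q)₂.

(1.0190, 0.6000)

At (1, 3): F = (-31.171074, 44.0000).
Jacobian J = [[2·p·q - 2·p + q, p^2 + p + 2·q - 2·exp(q)], [-2·p + 5·q^2, 10·p·q]].
At the point, J = [[7.0000, -32.171074], [43.0000, 30.0000]] (det J = 1593.356175).
Solving J·Δ = −F gives Δ = (-0.3015, -1.0345).
Then the next iterate is (p, q)₁ = (0.6985, 1.9655).
Round to (0.6985, 1.9655) and repeat: F = (-13.569800, 13.004290), J = [[3.314304, -9.159560], [17.918951, 13.729018]].
Δ = (0.3205, -1.3655), so (p, q)₂ = (1.0190, 0.6000).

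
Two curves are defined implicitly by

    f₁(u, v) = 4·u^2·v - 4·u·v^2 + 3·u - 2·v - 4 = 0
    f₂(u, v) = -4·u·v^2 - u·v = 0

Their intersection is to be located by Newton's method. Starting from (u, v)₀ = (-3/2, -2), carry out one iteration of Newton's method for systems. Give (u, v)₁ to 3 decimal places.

At (-3/2, -2): F = (1.500, 21.000).
Jacobian J = [[8·u·v - 4·v^2 + 3, 4·u^2 - 8·u·v - 2], [-4·v^2 - v, -8·u·v - u]].
At the point, J = [[11.000, -17.000], [-14.000, -22.500]] (det J = -485.500).
Solving J·Δ = −F gives Δ = (0.666, 0.519).
Then the next iterate is (u, v)₁ = (-0.834, -1.481).

(-0.834, -1.481)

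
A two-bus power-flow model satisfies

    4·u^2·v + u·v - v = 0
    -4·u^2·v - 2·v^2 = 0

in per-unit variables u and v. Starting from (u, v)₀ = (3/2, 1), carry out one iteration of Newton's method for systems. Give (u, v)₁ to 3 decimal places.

At (3/2, 1): F = (9.500, -11.000).
Jacobian J = [[8·u·v + v, 4·u^2 + u - 1], [-8·u·v, -4·u^2 - 4·v]].
At the point, J = [[13.000, 9.500], [-12.000, -13.000]] (det J = -55.000).
Solving J·Δ = −F gives Δ = (-0.345, -0.527).
Then the next iterate is (u, v)₁ = (1.155, 0.473).

(1.155, 0.473)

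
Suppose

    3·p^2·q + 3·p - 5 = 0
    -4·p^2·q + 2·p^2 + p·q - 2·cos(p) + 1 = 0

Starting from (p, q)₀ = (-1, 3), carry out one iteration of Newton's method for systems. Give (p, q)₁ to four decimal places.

(-4.0991, -12.8290)

At (-1, 3): F = (1.0000, -13.080605).
Jacobian J = [[6·p·q + 3, 3·p^2], [-8·p·q + 4·p + q + 2·sin(p), -4·p^2 + p]].
At the point, J = [[-15.0000, 3.0000], [21.317058, -5.0000]] (det J = 11.048826).
Solving J·Δ = −F gives Δ = (-3.0991, -15.8290).
Then the next iterate is (p, q)₁ = (-4.0991, -12.8290).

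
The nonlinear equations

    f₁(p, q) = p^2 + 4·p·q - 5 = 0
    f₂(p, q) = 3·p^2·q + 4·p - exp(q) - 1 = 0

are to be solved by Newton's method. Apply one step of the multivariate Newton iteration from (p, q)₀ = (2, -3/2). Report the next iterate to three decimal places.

(2.716, 0.304)

At (2, -3/2): F = (-13.000, -11.22313).
Jacobian J = [[2·p + 4·q, 4·p], [6·p·q + 4, 3·p^2 - exp(q)]].
At the point, J = [[-2.000, 8.000], [-14.000, 11.77687]] (det J = 88.44626).
Solving J·Δ = −F gives Δ = (0.716, 1.804).
Then the next iterate is (p, q)₁ = (2.716, 0.304).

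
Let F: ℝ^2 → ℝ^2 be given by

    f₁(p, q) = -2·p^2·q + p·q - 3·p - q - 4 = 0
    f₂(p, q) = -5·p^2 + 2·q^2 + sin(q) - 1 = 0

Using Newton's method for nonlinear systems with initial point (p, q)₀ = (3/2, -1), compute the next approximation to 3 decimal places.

At (3/2, -1): F = (-4.500, -11.09147).
Jacobian J = [[-4·p·q + q - 3, -2·p^2 + p - 1], [-10·p, 4·q + cos(q)]].
At the point, J = [[2.000, -4.000], [-15.000, -3.45970]] (det J = -66.91940).
Solving J·Δ = −F gives Δ = (-0.430, -1.340).
Then the next iterate is (p, q)₁ = (1.070, -2.340).

(1.070, -2.340)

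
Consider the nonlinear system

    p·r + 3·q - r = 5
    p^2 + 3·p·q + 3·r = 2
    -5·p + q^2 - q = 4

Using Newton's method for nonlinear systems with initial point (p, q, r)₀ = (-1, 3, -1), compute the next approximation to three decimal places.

At (-1, 3, -1): F = (6.000, -13.000, 7.000).
Jacobian J = [[r, 3, p - 1], [2·p + 3·q, 3·p, 3], [-5, 2·q - 1, 0]].
At the point, J = [[-1.000, 3.000, -2.000], [7.000, -3.000, 3.000], [-5.000, 5.000, 0.000]] (det J = -70.000).
Solving J·Δ = −F gives Δ = (0.871, -0.529, 1.771).
Then the next iterate is (p, q, r)₁ = (-0.129, 2.471, 0.771).

(-0.129, 2.471, 0.771)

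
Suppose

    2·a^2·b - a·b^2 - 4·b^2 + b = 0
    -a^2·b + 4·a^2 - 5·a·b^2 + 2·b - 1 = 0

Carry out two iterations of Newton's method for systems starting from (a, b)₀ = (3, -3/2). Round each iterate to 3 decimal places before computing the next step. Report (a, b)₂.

(0.947, -0.667)

At (3, -3/2): F = (-44.250, 11.750).
Jacobian J = [[4·a·b - b^2, 2·a^2 - 2·a·b - 8·b + 1], [-2·a·b + 8·a - 5·b^2, -a^2 - 10·a·b + 2]].
At the point, J = [[-20.250, 40.000], [21.750, 38.000]] (det J = -1639.500).
Solving J·Δ = −F gives Δ = (-1.312, 0.442).
Then the next iterate is (a, b)₁ = (1.688, -1.058).
Round to (1.688, -1.058) and repeat: F = (-13.45415, 1.84855), J = [[-8.26298, 18.73450], [11.47899, 17.00970]].
Δ = (-0.741, 0.391), so (a, b)₂ = (0.947, -0.667).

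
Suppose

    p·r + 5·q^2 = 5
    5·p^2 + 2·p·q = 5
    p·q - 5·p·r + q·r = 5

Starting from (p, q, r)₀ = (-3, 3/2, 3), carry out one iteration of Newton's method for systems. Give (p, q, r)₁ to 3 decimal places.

(-1.775, 1.154, 1.578)

At (-3, 3/2, 3): F = (-2.750, 31.000, 40.000).
Jacobian J = [[r, 10·q, p], [10·p + 2·q, 2·p, 0], [q - 5·r, p + r, -5·p + q]].
At the point, J = [[3.000, 15.000, -3.000], [-27.000, -6.000, 0.000], [-13.500, 0.000, 16.500]] (det J = 6628.500).
Solving J·Δ = −F gives Δ = (1.225, -0.346, -1.422).
Then the next iterate is (p, q, r)₁ = (-1.775, 1.154, 1.578).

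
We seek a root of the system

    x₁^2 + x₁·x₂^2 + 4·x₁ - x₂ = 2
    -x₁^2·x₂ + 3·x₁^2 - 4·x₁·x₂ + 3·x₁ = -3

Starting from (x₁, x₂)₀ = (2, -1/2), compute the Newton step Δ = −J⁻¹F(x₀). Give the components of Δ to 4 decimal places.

At (2, -1/2): F = (11.0000, 27.0000).
Jacobian J = [[2·x₁ + x₂^2 + 4, 2·x₁·x₂ - 1], [-2·x₁·x₂ + 6·x₁ - 4·x₂ + 3, -x₁^2 - 4·x₁]].
At the point, J = [[8.2500, -3.0000], [19.0000, -12.0000]] (det J = -42.0000).
Solving J·Δ = −F gives Δ = (-1.2143, 0.3274).

(-1.2143, 0.3274)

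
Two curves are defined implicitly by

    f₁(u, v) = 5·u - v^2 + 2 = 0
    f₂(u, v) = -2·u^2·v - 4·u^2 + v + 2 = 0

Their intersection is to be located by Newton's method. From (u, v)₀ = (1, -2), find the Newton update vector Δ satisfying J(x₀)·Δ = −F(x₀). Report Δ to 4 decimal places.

At (1, -2): F = (3.0000, 0.0000).
Jacobian J = [[5, -2·v], [-4·u·v - 8·u, -2·u^2 + 1]].
At the point, J = [[5.0000, 4.0000], [0.0000, -1.0000]] (det J = -5.0000).
Solving J·Δ = −F gives Δ = (-0.6000, 0.0000).

(-0.6000, 0.0000)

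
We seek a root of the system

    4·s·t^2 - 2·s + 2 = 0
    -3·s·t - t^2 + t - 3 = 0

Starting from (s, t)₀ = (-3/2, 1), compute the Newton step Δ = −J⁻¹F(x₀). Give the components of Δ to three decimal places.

At (-3/2, 1): F = (-1.000, 1.500).
Jacobian J = [[4·t^2 - 2, 8·s·t], [-3·t, -3·s - 2·t + 1]].
At the point, J = [[2.000, -12.000], [-3.000, 3.500]] (det J = -29.000).
Solving J·Δ = −F gives Δ = (0.500, 0.000).

(0.500, 0.000)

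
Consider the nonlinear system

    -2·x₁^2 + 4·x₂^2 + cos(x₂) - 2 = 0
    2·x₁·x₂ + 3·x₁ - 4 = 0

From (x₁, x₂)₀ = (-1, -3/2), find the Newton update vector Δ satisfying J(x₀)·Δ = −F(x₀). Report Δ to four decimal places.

At (-1, -3/2): F = (5.070737, -4.0000).
Jacobian J = [[-4·x₁, 8·x₂ - sin(x₂)], [2·x₂ + 3, 2·x₁]].
At the point, J = [[4.0000, -11.002505], [0.0000, -2.0000]] (det J = -8.0000).
Solving J·Δ = −F gives Δ = (-6.7689, -2.0000).

(-6.7689, -2.0000)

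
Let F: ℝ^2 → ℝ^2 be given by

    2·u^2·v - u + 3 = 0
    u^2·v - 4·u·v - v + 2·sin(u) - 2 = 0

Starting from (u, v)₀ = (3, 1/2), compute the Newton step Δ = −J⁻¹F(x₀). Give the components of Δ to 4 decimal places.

(13.1001, -4.1389)

At (3, 1/2): F = (9.0000, -3.717760).
Jacobian J = [[4·u·v - 1, 2·u^2], [2·u·v - 4·v + 2·cos(u), u^2 - 4·u - 1]].
At the point, J = [[5.0000, 18.0000], [-0.979985, -4.0000]] (det J = -2.360270).
Solving J·Δ = −F gives Δ = (13.1001, -4.1389).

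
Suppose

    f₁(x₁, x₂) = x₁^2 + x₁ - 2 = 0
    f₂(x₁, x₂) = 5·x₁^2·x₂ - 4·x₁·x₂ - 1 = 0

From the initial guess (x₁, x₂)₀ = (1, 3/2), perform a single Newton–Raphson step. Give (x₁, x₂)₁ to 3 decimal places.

At (1, 3/2): F = (0.000, 0.500).
Jacobian J = [[2·x₁ + 1, 0], [10·x₁·x₂ - 4·x₂, 5·x₁^2 - 4·x₁]].
At the point, J = [[3.000, 0.000], [9.000, 1.000]] (det J = 3.000).
Solving J·Δ = −F gives Δ = (0.000, -0.500).
Then the next iterate is (x₁, x₂)₁ = (1.000, 1.000).

(1.000, 1.000)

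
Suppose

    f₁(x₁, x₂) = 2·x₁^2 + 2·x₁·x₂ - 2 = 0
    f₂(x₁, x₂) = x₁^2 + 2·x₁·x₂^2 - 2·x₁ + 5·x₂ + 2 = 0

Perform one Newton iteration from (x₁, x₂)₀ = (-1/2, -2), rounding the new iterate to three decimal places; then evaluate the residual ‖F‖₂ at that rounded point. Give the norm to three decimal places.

At (-1/2, -2): F = (0.500, -10.750).
Jacobian J = [[4·x₁ + 2·x₂, 2·x₁], [2·x₁ + 2·x₂^2 - 2, 4·x₁·x₂ + 5]].
At the point, J = [[-6.000, -1.000], [5.000, 9.000]] (det J = -49.000).
Solving J·Δ = −F gives Δ = (-0.128, 1.265).
Then the next iterate is (x₁, x₂)₁ = (-0.628, -0.735).
Re-evaluating at (-0.628, -0.735): F = (-0.28807, -0.70314), so ‖F‖₂ = 0.760.

0.760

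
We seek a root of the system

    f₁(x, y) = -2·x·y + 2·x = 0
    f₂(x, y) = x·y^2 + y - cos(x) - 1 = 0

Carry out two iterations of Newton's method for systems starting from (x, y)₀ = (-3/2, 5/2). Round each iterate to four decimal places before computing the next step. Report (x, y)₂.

At (-3/2, 5/2): F = (4.5000, -7.945737).
Jacobian J = [[-2·y + 2, -2·x], [y^2 + sin(x), 2·x·y + 1]].
At the point, J = [[-3.0000, 3.0000], [5.252505, -6.5000]] (det J = 3.742485).
Solving J·Δ = −F gives Δ = (1.4463, -0.0537).
Then the next iterate is (x, y)₁ = (-0.0537, 2.4463).
Round to (-0.0537, 2.4463) and repeat: F = (0.155333, 0.126380), J = [[-2.8926, 0.1074], [5.930709, 0.737267]].
Δ = (0.0364, -0.4646), so (x, y)₂ = (-0.0173, 1.9817).

(-0.0173, 1.9817)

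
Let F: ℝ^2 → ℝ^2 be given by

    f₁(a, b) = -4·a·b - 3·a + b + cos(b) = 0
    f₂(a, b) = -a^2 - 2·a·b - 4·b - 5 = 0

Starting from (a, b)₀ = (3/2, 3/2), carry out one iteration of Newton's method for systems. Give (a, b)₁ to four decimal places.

At (3/2, 3/2): F = (-11.929263, -17.7500).
Jacobian J = [[-4·b - 3, -4·a - sin(b) + 1], [-2·a - 2·b, -2·a - 4]].
At the point, J = [[-9.0000, -5.997495], [-6.0000, -7.0000]] (det J = 27.015030).
Solving J·Δ = −F gives Δ = (0.8496, -3.2639).
Then the next iterate is (a, b)₁ = (2.3496, -1.7639).

(2.3496, -1.7639)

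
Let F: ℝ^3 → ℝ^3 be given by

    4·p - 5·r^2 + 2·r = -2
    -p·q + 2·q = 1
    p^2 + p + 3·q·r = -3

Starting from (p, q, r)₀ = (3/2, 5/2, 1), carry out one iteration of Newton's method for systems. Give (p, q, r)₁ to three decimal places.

(0.734, -1.832, 1.242)

At (3/2, 5/2, 1): F = (5.000, 0.250, 14.250).
Jacobian J = [[4, 0, -10·r + 2], [-q, -p + 2, 0], [2·p + 1, 3·r, 3·q]].
At the point, J = [[4.000, 0.000, -8.000], [-2.500, 0.500, 0.000], [4.000, 3.000, 7.500]] (det J = 91.000).
Solving J·Δ = −F gives Δ = (-0.766, -4.332, 0.242).
Then the next iterate is (p, q, r)₁ = (0.734, -1.832, 1.242).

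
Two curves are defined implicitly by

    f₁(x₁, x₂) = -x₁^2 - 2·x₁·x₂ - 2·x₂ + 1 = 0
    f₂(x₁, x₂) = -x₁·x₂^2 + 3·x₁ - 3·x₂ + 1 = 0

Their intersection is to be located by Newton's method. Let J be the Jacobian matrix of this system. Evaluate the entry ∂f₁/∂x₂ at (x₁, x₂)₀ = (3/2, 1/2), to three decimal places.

-5.000

∂f₁/∂x₂ = -2·x₁ - 2.
At (3/2, 1/2) this is -5.000.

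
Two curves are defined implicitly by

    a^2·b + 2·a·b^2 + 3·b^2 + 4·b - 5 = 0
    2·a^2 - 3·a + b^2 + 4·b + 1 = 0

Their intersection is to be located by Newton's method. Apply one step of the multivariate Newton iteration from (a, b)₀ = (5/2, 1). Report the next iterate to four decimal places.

At (5/2, 1): F = (13.2500, 11.0000).
Jacobian J = [[2·a·b + 2·b^2, a^2 + 4·a·b + 6·b + 4], [4·a - 3, 2·b + 4]].
At the point, J = [[7.0000, 26.2500], [7.0000, 6.0000]] (det J = -141.7500).
Solving J·Δ = −F gives Δ = (-1.4762, -0.1111).
Then the next iterate is (a, b)₁ = (1.0238, 0.8889).

(1.0238, 0.8889)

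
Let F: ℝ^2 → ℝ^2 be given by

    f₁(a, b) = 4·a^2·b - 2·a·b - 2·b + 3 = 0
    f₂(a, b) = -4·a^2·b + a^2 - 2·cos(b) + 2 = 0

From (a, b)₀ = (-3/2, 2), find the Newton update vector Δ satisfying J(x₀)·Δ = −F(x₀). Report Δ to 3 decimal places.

(-4.035, -13.598)

At (-3/2, 2): F = (23.000, -12.91771).
Jacobian J = [[8·a·b - 2·b, 4·a^2 - 2·a - 2], [-8·a·b + 2·a, -4·a^2 + 2·sin(b)]].
At the point, J = [[-28.000, 10.000], [21.000, -7.18141]] (det J = -8.92066).
Solving J·Δ = −F gives Δ = (-4.035, -13.598).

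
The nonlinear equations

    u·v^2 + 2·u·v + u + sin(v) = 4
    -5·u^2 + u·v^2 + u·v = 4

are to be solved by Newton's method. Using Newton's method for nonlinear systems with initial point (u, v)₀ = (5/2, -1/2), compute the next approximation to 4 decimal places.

At (5/2, -1/2): F = (-3.854426, -35.8750).
Jacobian J = [[v^2 + 2·v + 1, 2·u·v + 2·u + cos(v)], [-10·u + v^2 + v, 2·u·v + u]].
At the point, J = [[0.2500, 3.377583], [-25.2500, 0.0000]] (det J = 85.283960).
Solving J·Δ = −F gives Δ = (-1.4208, 1.2463).
Then the next iterate is (u, v)₁ = (1.0792, 0.7463).

(1.0792, 0.7463)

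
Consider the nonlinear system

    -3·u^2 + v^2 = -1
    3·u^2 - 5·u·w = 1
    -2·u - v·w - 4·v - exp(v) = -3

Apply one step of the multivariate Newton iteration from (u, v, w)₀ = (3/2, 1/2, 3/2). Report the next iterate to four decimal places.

(0.8475, 0.1276, 0.6362)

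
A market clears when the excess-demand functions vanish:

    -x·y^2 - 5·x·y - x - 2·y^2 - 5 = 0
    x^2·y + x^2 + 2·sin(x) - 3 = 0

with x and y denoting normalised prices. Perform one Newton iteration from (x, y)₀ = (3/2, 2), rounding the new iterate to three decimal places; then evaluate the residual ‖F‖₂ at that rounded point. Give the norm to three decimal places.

10.533

At (3/2, 2): F = (-35.500, 5.74499).
Jacobian J = [[-y^2 - 5·y - 1, -2·x·y - 5·x - 4·y], [2·x·y + 2·x + 2·cos(x), x^2]].
At the point, J = [[-15.000, -21.500], [9.14147, 2.250]] (det J = 162.79170).
Solving J·Δ = −F gives Δ = (-0.268, -1.464).
Then the next iterate is (x, y)₁ = (1.232, 0.536).
Re-evaluating at (1.232, 0.536): F = (-10.46230, 1.21769), so ‖F‖₂ = 10.533.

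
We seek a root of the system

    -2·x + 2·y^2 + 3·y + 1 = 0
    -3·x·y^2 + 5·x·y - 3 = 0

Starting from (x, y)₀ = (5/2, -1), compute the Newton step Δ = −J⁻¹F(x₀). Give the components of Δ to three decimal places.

At (5/2, -1): F = (-5.000, -23.000).
Jacobian J = [[-2, 4·y + 3], [-3·y^2 + 5·y, -6·x·y + 5·x]].
At the point, J = [[-2.000, -1.000], [-8.000, 27.500]] (det J = -63.000).
Solving J·Δ = −F gives Δ = (-2.548, 0.095).

(-2.548, 0.095)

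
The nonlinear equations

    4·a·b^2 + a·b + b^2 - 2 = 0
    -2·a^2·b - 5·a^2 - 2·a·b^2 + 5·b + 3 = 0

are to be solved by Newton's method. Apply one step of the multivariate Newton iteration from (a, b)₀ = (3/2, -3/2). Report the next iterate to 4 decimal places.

(0.0178, -1.4803)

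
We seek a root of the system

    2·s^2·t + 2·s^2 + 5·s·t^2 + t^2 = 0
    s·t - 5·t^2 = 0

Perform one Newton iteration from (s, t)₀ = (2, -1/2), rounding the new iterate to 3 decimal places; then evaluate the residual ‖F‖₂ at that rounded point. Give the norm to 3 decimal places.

1.535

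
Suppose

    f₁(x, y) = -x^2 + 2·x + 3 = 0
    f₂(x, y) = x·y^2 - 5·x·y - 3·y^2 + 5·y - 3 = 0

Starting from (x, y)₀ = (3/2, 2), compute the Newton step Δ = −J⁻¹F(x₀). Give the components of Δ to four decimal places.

(3.7500, -4.2941)

At (3/2, 2): F = (3.7500, -14.0000).
Jacobian J = [[-2·x + 2, 0], [y^2 - 5·y, 2·x·y - 5·x - 6·y + 5]].
At the point, J = [[-1.0000, 0.0000], [-6.0000, -8.5000]] (det J = 8.5000).
Solving J·Δ = −F gives Δ = (3.7500, -4.2941).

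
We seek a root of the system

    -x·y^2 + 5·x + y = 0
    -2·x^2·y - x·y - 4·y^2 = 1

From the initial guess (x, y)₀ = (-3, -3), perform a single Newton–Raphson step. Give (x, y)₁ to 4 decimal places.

(-2.6365, -2.5561)

At (-3, -3): F = (9.0000, 8.0000).
Jacobian J = [[-y^2 + 5, -2·x·y + 1], [-4·x·y - y, -2·x^2 - x - 8·y]].
At the point, J = [[-4.0000, -17.0000], [-33.0000, 9.0000]] (det J = -597.0000).
Solving J·Δ = −F gives Δ = (0.3635, 0.4439).
Then the next iterate is (x, y)₁ = (-2.6365, -2.5561).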